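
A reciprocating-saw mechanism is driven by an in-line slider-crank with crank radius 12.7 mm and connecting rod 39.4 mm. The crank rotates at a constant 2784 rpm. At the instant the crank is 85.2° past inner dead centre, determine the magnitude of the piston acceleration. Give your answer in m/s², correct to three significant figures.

ω = 2π·2784/60 = 291.5 rad/s
x(θ) = r cosθ + √(L² − r² sin²θ); with ω constant, a = ω²·d²x/dθ².
d²x/dθ² = −r cosθ − r²(cos2θ)/√u − r⁴ sin²2θ/(4u^{3/2}),  u = L² − r² sin²θ = 0.0013922 m².
Substituting r = 0.0127 m, L = 0.0394 m, θ = 85.2°: d²x/dθ² = +0.003196 m.
a = ω²·d²x/dθ² = (291.5)²·(+0.003196) = +271.64 m/s²;  |a| = 271.64 m/s².

272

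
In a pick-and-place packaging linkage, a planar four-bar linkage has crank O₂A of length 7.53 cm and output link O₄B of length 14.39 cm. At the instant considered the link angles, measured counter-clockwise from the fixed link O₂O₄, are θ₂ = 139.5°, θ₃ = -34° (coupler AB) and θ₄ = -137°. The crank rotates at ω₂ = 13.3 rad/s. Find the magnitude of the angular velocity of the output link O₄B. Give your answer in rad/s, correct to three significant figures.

0.809

ω₂ = 13.3 rad/s
Differentiating the loop-closure r₂e^{iθ₂}+r₃e^{iθ₃}=r₁+r₄e^{iθ₄} gives r₂ω₂e^{iθ₂}+r₃ω₃e^{iθ₃}=r₄ω₄e^{iθ₄}.
Eliminating the other unknown: ω₄ = r₂ω₂ sin(θ₂−θ₃) / [r₄ sin(θ₄−θ₃)].
Numerator sine = +0.11320; denominator sine = -0.97437.
Result = 0.0753·13.3·(+0.11320) / (0.1439·(-0.97437)) = -0.80858 rad/s; magnitude 0.80858 rad/s.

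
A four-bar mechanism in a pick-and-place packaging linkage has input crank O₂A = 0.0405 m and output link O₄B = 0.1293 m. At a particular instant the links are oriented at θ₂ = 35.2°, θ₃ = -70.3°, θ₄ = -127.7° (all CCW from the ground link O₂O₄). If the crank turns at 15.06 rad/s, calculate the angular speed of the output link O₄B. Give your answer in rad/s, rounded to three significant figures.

ω₂ = 15.06 rad/s
Differentiating the loop-closure r₂e^{iθ₂}+r₃e^{iθ₃}=r₁+r₄e^{iθ₄} gives r₂ω₂e^{iθ₂}+r₃ω₃e^{iθ₃}=r₄ω₄e^{iθ₄}.
Eliminating the other unknown: ω₄ = r₂ω₂ sin(θ₂−θ₃) / [r₄ sin(θ₄−θ₃)].
Numerator sine = +0.96363; denominator sine = -0.84245.
Result = 0.0405·15.06·(+0.96363) / (0.1293·(-0.84245)) = -5.3957 rad/s; magnitude 5.3957 rad/s.

5.40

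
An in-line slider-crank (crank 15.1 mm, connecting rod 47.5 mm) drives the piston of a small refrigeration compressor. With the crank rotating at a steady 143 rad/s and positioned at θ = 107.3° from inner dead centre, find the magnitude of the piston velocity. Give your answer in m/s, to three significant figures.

1.86

ω = 143 rad/s
For an in-line slider-crank, x = r cosθ + √(L² − r² sin²θ), so v = −rω sinθ·[1 + r cosθ/√(L² − r² sin²θ)].
With r = 0.0151 m, L = 0.0475 m, θ = 107.3°: √(L² − r² sin²θ) = 0.045259 m.
v = −0.0151·143·0.95476·[1 + 0.0151·-0.29737/0.045259] = -1.8571 m/s.
|v| = 1.8571 m/s.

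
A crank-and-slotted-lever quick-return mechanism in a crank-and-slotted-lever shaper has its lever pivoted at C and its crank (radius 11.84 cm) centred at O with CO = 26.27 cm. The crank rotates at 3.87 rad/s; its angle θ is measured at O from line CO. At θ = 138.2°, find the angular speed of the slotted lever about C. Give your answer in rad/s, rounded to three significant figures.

ω = 3.87 rad/s
Crank pin A relative to C: A = (d + r cosθ, r sinθ); lever angle φ = atan2(r sinθ, d + r cosθ).
Differentiating tanφ: φ̇ = rω(d cosθ + r)/(d² + r² + 2dr cosθ).
d² + r² + 2dr cosθ = |CA|² = 0.0366558 m²;  d cosθ + r = -0.077437 m.
|ω_lever| = |0.1184·3.87·-0.077437| / 0.0366558 = 0.96798 rad/s.

0.968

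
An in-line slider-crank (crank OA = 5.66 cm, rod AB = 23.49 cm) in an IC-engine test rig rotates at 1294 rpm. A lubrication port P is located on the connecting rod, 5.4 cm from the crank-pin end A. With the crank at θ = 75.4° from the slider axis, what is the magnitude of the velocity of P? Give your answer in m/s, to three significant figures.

ω = 135.5 rad/s.  Crank-pin speed |V_A| = rω = 7.6697 m/s, perpendicular to OA.
Rod angle: sinφ = −(r/L) sinθ ⇒ φ = -13.484°; ω_rod = −rω cosθ/√(L²−r²sin²θ) = -8.4636 rad/s.
V_P = V_A + ω_rod × AP, with AP = 0.054 m along the rod.
Components: V_Px = −rω sinθ − a·ω_rod·sinφ = -7.5286 m/s;  V_Py = rω cosθ + a·ω_rod·cosφ = +1.4889 m/s.
|V_P| = √(V_Px² + V_Py²) = 7.6744 m/s.

7.67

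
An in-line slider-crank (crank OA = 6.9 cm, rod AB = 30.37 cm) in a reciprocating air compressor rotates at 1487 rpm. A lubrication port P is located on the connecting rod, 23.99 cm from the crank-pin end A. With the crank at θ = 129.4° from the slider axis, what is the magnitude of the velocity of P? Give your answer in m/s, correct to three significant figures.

7.48

ω = 155.7 rad/s.  Crank-pin speed |V_A| = rω = 10.745 m/s, perpendicular to OA.
Rod angle: sinφ = −(r/L) sinθ ⇒ φ = -10.111°; ω_rod = −rω cosθ/√(L²−r²sin²θ) = +22.81 rad/s.
V_P = V_A + ω_rod × AP, with AP = 0.2399 m along the rod.
Components: V_Px = −rω sinθ − a·ω_rod·sinφ = -7.342 m/s;  V_Py = rω cosθ + a·ω_rod·cosφ = -1.4327 m/s.
|V_P| = √(V_Px² + V_Py²) = 7.4804 m/s.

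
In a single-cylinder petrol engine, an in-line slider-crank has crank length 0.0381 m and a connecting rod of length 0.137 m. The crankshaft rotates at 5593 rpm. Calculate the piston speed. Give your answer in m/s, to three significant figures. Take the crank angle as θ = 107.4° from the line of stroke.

ω = 2π·5593/60 = 585.7 rad/s
For an in-line slider-crank, x = r cosθ + √(L² − r² sin²θ), so v = −rω sinθ·[1 + r cosθ/√(L² − r² sin²θ)].
With r = 0.0381 m, L = 0.137 m, θ = 107.4°: √(L² − r² sin²θ) = 0.13209 m.
v = −0.0381·585.7·0.95424·[1 + 0.0381·-0.29904/0.13209] = -19.457 m/s.
|v| = 19.457 m/s.

19.5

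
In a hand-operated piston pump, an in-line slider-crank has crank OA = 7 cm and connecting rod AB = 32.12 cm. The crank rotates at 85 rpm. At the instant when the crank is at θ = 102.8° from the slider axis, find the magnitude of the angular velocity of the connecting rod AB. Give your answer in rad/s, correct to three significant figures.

ω = 8.901 rad/s (converted from 85 rpm).
The rod makes angle φ with the slider axis where L sinφ = r sinθ; differentiating, L cosφ·φ̇ = r ω cosθ.
L cosφ = √(L² − r² sin²θ) = 0.31386 m.
|ω_rod| = r ω |cosθ| / √(L² − r² sin²θ) = 0.07·8.901·0.22155/0.31386 = 0.43982 rad/s.

0.440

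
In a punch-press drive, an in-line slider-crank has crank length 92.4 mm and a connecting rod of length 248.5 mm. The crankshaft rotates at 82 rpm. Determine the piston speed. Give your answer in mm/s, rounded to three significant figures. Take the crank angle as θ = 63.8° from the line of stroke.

ω = 2π·82/60 = 8.587 rad/s
For an in-line slider-crank, x = r cosθ + √(L² − r² sin²θ), so v = −rω sinθ·[1 + r cosθ/√(L² − r² sin²θ)].
With r = 0.0924 m, L = 0.2485 m, θ = 63.8°: √(L² − r² sin²θ) = 0.23426 m.
v = −0.0924·8.587·0.89726·[1 + 0.0924·0.44151/0.23426] = -0.8359 m/s.
|v| = 0.8359 m/s = 835.9 mm/s.

836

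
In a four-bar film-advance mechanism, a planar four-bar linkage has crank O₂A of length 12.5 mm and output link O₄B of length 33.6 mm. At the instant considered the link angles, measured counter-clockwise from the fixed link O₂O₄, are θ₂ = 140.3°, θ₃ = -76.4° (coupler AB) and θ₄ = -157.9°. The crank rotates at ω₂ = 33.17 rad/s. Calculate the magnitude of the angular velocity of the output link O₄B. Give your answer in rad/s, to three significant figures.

7.46

ω₂ = 33.17 rad/s
Differentiating the loop-closure r₂e^{iθ₂}+r₃e^{iθ₃}=r₁+r₄e^{iθ₄} gives r₂ω₂e^{iθ₂}+r₃ω₃e^{iθ₃}=r₄ω₄e^{iθ₄}.
Eliminating the other unknown: ω₄ = r₂ω₂ sin(θ₂−θ₃) / [r₄ sin(θ₄−θ₃)].
Numerator sine = -0.59763; denominator sine = -0.98902.
Result = 0.0125·33.17·(-0.59763) / (0.0336·(-0.98902)) = +7.4566 rad/s; magnitude 7.4566 rad/s.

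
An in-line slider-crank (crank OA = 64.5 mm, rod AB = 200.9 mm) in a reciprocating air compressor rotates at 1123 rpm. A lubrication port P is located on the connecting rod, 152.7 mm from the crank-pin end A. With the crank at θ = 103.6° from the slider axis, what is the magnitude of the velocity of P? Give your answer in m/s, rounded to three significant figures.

ω = 117.6 rad/s.  Crank-pin speed |V_A| = rω = 7.5852 m/s, perpendicular to OA.
Rod angle: sinφ = −(r/L) sinθ ⇒ φ = -18.183°; ω_rod = −rω cosθ/√(L²−r²sin²θ) = +9.3447 rad/s.
V_P = V_A + ω_rod × AP, with AP = 0.1527 m along the rod.
Components: V_Px = −rω sinθ − a·ω_rod·sinφ = -6.9273 m/s;  V_Py = rω cosθ + a·ω_rod·cosφ = -0.42792 m/s.
|V_P| = √(V_Px² + V_Py²) = 6.9405 m/s.

6.94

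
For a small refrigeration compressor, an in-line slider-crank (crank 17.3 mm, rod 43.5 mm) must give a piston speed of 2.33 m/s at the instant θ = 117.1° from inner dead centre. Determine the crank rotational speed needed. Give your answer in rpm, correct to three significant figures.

1790

For an in-line slider-crank, |v_piston| = rω|sinθ|·[1 + r cosθ/√(L² − r² sin²θ)].
With r = 0.0173 m, L = 0.0435 m, θ = 117.1°: the bracketed kinematic factor |dx/dθ| = 0.012417 m.
ω = v/|dx/dθ| = 2.33/0.012417 = 187.64 rad/s.
N = 60ω/(2π) = 1791.8 rpm.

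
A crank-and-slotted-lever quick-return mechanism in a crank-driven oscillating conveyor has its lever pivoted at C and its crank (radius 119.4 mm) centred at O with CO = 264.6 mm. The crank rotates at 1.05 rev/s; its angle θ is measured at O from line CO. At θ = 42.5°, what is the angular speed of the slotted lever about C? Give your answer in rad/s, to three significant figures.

1.89

ω = 6.597 rad/s (from 1.05 rev/s).
Crank pin A relative to C: A = (d + r cosθ, r sinθ); lever angle φ = atan2(r sinθ, d + r cosθ).
Differentiating tanφ: φ̇ = rω(d cosθ + r)/(d² + r² + 2dr cosθ).
d² + r² + 2dr cosθ = |CA|² = 0.130855 m²;  d cosθ + r = +0.31448 m.
|ω_lever| = |0.1194·6.597·+0.31448| / 0.130855 = 1.8931 rad/s.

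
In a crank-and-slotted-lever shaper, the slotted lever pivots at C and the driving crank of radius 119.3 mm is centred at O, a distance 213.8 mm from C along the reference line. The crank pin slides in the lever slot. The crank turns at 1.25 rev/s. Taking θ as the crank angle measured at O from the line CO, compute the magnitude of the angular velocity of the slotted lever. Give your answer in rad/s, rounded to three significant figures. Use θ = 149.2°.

ω = 7.854 rad/s (from 1.25 rev/s).
Crank pin A relative to C: A = (d + r cosθ, r sinθ); lever angle φ = atan2(r sinθ, d + r cosθ).
Differentiating tanφ: φ̇ = rω(d cosθ + r)/(d² + r² + 2dr cosθ).
d² + r² + 2dr cosθ = |CA|² = 0.0161251 m²;  d cosθ + r = -0.064346 m.
|ω_lever| = |0.1193·7.854·-0.064346| / 0.0161251 = 3.7389 rad/s.

3.74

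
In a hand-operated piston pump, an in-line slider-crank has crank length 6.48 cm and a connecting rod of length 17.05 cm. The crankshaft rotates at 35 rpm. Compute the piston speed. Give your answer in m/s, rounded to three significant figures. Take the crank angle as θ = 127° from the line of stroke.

0.144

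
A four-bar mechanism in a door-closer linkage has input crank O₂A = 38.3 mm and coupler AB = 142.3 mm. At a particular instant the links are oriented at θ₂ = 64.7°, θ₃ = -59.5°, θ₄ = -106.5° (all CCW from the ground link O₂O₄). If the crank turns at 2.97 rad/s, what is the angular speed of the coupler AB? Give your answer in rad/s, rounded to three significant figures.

0.167

ω₂ = 2.97 rad/s
Differentiating the loop-closure r₂e^{iθ₂}+r₃e^{iθ₃}=r₁+r₄e^{iθ₄} gives r₂ω₂e^{iθ₂}+r₃ω₃e^{iθ₃}=r₄ω₄e^{iθ₄}.
Eliminating the other unknown: ω₃ = r₂ω₂ sin(θ₄−θ₂) / [r₃ sin(θ₃−θ₄)].
Numerator sine = -0.15299; denominator sine = +0.73135.
Result = 0.0383·2.97·(-0.15299) / (0.1423·(+0.73135)) = -0.16721 rad/s; magnitude 0.16721 rad/s.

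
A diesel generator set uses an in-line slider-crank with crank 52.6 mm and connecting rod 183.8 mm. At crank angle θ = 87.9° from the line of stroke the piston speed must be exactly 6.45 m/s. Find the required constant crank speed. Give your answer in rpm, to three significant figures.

For an in-line slider-crank, |v_piston| = rω|sinθ|·[1 + r cosθ/√(L² − r² sin²θ)].
With r = 0.0526 m, L = 0.1838 m, θ = 87.9°: the bracketed kinematic factor |dx/dθ| = 0.05314 m.
ω = v/|dx/dθ| = 6.45/0.05314 = 121.38 rad/s.
N = 60ω/(2π) = 1159.1 rpm.

1160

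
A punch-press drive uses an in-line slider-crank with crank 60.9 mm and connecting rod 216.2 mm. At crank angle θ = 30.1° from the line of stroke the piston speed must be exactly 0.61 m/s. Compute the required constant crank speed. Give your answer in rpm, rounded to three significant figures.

For an in-line slider-crank, |v_piston| = rω|sinθ|·[1 + r cosθ/√(L² − r² sin²θ)].
With r = 0.0609 m, L = 0.2162 m, θ = 30.1°: the bracketed kinematic factor |dx/dθ| = 0.03806 m.
ω = v/|dx/dθ| = 0.61/0.03806 = 16.027 rad/s.
N = 60ω/(2π) = 153.05 rpm.

153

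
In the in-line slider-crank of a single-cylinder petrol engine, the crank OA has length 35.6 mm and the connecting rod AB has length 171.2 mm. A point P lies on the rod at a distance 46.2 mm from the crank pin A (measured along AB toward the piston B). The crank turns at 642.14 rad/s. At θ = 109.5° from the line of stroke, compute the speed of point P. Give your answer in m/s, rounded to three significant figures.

ω = 642.1 rad/s.  Crank-pin speed |V_A| = rω = 22.86 m/s, perpendicular to OA.
Rod angle: sinφ = −(r/L) sinθ ⇒ φ = -11.304°; ω_rod = −rω cosθ/√(L²−r²sin²θ) = +45.455 rad/s.
V_P = V_A + ω_rod × AP, with AP = 0.0462 m along the rod.
Components: V_Px = −rω sinθ − a·ω_rod·sinφ = -21.137 m/s;  V_Py = rω cosθ + a·ω_rod·cosφ = -5.5716 m/s.
|V_P| = √(V_Px² + V_Py²) = 21.859 m/s.

21.9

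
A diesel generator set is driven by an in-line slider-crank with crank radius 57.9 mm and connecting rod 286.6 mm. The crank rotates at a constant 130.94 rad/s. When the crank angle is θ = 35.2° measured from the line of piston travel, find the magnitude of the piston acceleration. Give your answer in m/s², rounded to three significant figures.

ω = 130.9 rad/s
x(θ) = r cosθ + √(L² − r² sin²θ); with ω constant, a = ω²·d²x/dθ².
d²x/dθ² = −r cosθ − r²(cos2θ)/√u − r⁴ sin²2θ/(4u^{3/2}),  u = L² − r² sin²θ = 0.0810256 m².
Substituting r = 0.0579 m, L = 0.2866 m, θ = 35.2°: d²x/dθ² = -0.051372 m.
a = ω²·d²x/dθ² = (130.9)²·(-0.051372) = -880.78 m/s²;  |a| = 880.78 m/s².

881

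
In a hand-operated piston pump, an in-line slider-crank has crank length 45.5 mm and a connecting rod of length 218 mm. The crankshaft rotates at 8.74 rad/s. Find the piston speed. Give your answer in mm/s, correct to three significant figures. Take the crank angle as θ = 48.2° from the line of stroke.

338

ω = 8.74 rad/s
For an in-line slider-crank, x = r cosθ + √(L² − r² sin²θ), so v = −rω sinθ·[1 + r cosθ/√(L² − r² sin²θ)].
With r = 0.0455 m, L = 0.218 m, θ = 48.2°: √(L² − r² sin²θ) = 0.21535 m.
v = −0.0455·8.74·0.74548·[1 + 0.0455·0.66653/0.21535] = -0.3382 m/s.
|v| = 0.3382 m/s = 338.2 mm/s.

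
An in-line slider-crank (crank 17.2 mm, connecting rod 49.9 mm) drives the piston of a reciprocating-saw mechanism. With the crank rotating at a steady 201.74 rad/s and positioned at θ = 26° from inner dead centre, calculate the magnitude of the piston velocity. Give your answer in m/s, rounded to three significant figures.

2.00

ω = 201.7 rad/s
For an in-line slider-crank, x = r cosθ + √(L² − r² sin²θ), so v = −rω sinθ·[1 + r cosθ/√(L² − r² sin²θ)].
With r = 0.0172 m, L = 0.0499 m, θ = 26°: √(L² − r² sin²θ) = 0.049327 m.
v = −0.0172·201.7·0.43837·[1 + 0.0172·0.89879/0.049327] = -1.9978 m/s.
|v| = 1.9978 m/s.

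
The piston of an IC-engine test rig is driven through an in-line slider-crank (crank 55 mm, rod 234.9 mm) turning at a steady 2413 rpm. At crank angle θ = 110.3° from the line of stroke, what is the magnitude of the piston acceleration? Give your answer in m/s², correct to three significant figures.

1850

ω = 2π·2413/60 = 252.7 rad/s
x(θ) = r cosθ + √(L² − r² sin²θ); with ω constant, a = ω²·d²x/dθ².
d²x/dθ² = −r cosθ − r²(cos2θ)/√u − r⁴ sin²2θ/(4u^{3/2}),  u = L² − r² sin²θ = 0.0525171 m².
Substituting r = 0.055 m, L = 0.2349 m, θ = 110.3°: d²x/dθ² = +0.029023 m.
a = ω²·d²x/dθ² = (252.7)²·(+0.029023) = +1853.2 m/s²;  |a| = 1853.2 m/s².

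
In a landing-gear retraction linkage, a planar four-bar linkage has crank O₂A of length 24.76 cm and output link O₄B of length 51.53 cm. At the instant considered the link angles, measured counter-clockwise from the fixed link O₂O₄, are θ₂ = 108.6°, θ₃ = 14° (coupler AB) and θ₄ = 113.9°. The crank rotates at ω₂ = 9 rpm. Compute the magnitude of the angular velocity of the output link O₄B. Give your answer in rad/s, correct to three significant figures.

ω₂ = 0.9425 rad/s (from 9 rpm).
Differentiating the loop-closure r₂e^{iθ₂}+r₃e^{iθ₃}=r₁+r₄e^{iθ₄} gives r₂ω₂e^{iθ₂}+r₃ω₃e^{iθ₃}=r₄ω₄e^{iθ₄}.
Eliminating the other unknown: ω₄ = r₂ω₂ sin(θ₂−θ₃) / [r₄ sin(θ₄−θ₃)].
Numerator sine = +0.99678; denominator sine = +0.98511.
Result = 0.2476·0.9425·(+0.99678) / (0.5153·(+0.98511)) = +0.45822 rad/s; magnitude 0.45822 rad/s.

0.458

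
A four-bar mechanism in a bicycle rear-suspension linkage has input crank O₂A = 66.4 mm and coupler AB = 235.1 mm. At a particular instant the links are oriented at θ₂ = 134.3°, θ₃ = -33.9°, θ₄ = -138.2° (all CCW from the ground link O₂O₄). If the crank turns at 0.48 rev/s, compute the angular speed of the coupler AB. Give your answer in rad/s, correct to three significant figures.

ω₂ = 3.016 rad/s (from 0.48 rev/s).
Differentiating the loop-closure r₂e^{iθ₂}+r₃e^{iθ₃}=r₁+r₄e^{iθ₄} gives r₂ω₂e^{iθ₂}+r₃ω₃e^{iθ₃}=r₄ω₄e^{iθ₄}.
Eliminating the other unknown: ω₃ = r₂ω₂ sin(θ₄−θ₂) / [r₃ sin(θ₃−θ₄)].
Numerator sine = +0.99905; denominator sine = +0.96902.
Result = 0.0664·3.016·(+0.99905) / (0.2351·(+0.96902)) = +0.8782 rad/s; magnitude 0.8782 rad/s.

0.878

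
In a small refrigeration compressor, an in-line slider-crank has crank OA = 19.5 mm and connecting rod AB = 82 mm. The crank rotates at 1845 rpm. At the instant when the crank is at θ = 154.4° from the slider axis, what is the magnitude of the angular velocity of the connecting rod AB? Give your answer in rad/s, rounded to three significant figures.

41.7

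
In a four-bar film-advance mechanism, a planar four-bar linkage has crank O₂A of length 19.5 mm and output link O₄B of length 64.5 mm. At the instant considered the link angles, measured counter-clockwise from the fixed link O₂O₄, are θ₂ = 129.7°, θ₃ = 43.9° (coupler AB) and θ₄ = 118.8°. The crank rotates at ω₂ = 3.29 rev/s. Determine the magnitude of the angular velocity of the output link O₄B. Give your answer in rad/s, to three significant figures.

6.46

ω₂ = 20.67 rad/s (from 3.29 rev/s).
Differentiating the loop-closure r₂e^{iθ₂}+r₃e^{iθ₃}=r₁+r₄e^{iθ₄} gives r₂ω₂e^{iθ₂}+r₃ω₃e^{iθ₃}=r₄ω₄e^{iθ₄}.
Eliminating the other unknown: ω₄ = r₂ω₂ sin(θ₂−θ₃) / [r₄ sin(θ₄−θ₃)].
Numerator sine = +0.99731; denominator sine = +0.96547.
Result = 0.0195·20.67·(+0.99731) / (0.0645·(+0.96547)) = +6.4557 rad/s; magnitude 6.4557 rad/s.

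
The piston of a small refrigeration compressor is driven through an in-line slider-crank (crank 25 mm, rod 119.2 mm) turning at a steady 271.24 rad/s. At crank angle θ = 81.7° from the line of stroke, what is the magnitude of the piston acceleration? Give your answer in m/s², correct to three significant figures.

112

ω = 271.2 rad/s
x(θ) = r cosθ + √(L² − r² sin²θ); with ω constant, a = ω²·d²x/dθ².
d²x/dθ² = −r cosθ − r²(cos2θ)/√u − r⁴ sin²2θ/(4u^{3/2}),  u = L² − r² sin²θ = 0.0135967 m².
Substituting r = 0.025 m, L = 0.1192 m, θ = 81.7°: d²x/dθ² = +0.0015227 m.
a = ω²·d²x/dθ² = (271.2)²·(+0.0015227) = +112.02 m/s²;  |a| = 112.02 m/s².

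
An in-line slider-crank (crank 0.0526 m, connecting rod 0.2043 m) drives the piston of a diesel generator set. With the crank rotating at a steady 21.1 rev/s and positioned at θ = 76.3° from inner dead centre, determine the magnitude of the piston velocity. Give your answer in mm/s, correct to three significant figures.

7200

ω = 2π·21.1 = 132.6 rad/s
For an in-line slider-crank, x = r cosθ + √(L² − r² sin²θ), so v = −rω sinθ·[1 + r cosθ/√(L² − r² sin²θ)].
With r = 0.0526 m, L = 0.2043 m, θ = 76.3°: √(L² − r² sin²θ) = 0.19781 m.
v = −0.0526·132.6·0.97155·[1 + 0.0526·0.23684/0.19781] = -7.2017 m/s.
|v| = 7.2017 m/s = 7201.7 mm/s.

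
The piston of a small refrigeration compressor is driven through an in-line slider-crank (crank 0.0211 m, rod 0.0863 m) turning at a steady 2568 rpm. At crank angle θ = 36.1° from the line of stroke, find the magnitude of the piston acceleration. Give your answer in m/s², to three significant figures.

1350

ω = 2π·2568/60 = 268.9 rad/s
x(θ) = r cosθ + √(L² − r² sin²θ); with ω constant, a = ω²·d²x/dθ².
d²x/dθ² = −r cosθ − r²(cos2θ)/√u − r⁴ sin²2θ/(4u^{3/2}),  u = L² − r² sin²θ = 0.00729313 m².
Substituting r = 0.0211 m, L = 0.0863 m, θ = 36.1°: d²x/dθ² = -0.018714 m.
a = ω²·d²x/dθ² = (268.9)²·(-0.018714) = -1353.4 m/s²;  |a| = 1353.4 m/s².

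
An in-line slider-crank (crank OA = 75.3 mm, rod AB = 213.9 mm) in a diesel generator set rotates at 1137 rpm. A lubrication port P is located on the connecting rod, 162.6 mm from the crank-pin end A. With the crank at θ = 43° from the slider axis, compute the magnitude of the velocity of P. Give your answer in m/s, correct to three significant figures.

7.51

ω = 119.1 rad/s.  Crank-pin speed |V_A| = rω = 8.9657 m/s, perpendicular to OA.
Rod angle: sinφ = −(r/L) sinθ ⇒ φ = -13.892°; ω_rod = −rω cosθ/√(L²−r²sin²θ) = -31.579 rad/s.
V_P = V_A + ω_rod × AP, with AP = 0.1626 m along the rod.
Components: V_Px = −rω sinθ − a·ω_rod·sinφ = -7.3474 m/s;  V_Py = rω cosθ + a·ω_rod·cosφ = +1.5726 m/s.
|V_P| = √(V_Px² + V_Py²) = 7.5138 m/s.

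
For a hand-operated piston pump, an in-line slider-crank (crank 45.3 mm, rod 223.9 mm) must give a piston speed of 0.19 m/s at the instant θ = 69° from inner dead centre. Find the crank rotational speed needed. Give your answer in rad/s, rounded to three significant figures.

4.18

For an in-line slider-crank, |v_piston| = rω|sinθ|·[1 + r cosθ/√(L² − r² sin²θ)].
With r = 0.0453 m, L = 0.2239 m, θ = 69°: the bracketed kinematic factor |dx/dθ| = 0.045414 m.
ω = v/|dx/dθ| = 0.19/0.045414 = 4.1838 rad/s.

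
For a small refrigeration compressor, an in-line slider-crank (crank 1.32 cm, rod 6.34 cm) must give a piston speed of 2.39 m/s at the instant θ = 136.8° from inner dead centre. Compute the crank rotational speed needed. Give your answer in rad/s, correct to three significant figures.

For an in-line slider-crank, |v_piston| = rω|sinθ|·[1 + r cosθ/√(L² − r² sin²θ)].
With r = 0.0132 m, L = 0.0634 m, θ = 136.8°: the bracketed kinematic factor |dx/dθ| = 0.0076505 m.
ω = v/|dx/dθ| = 2.39/0.0076505 = 312.4 rad/s.

312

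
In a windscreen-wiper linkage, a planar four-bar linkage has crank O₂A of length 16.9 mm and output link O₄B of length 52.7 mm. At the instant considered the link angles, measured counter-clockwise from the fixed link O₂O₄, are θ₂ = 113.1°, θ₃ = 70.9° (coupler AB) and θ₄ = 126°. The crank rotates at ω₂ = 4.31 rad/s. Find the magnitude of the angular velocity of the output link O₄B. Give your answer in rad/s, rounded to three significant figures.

ω₂ = 4.31 rad/s
Differentiating the loop-closure r₂e^{iθ₂}+r₃e^{iθ₃}=r₁+r₄e^{iθ₄} gives r₂ω₂e^{iθ₂}+r₃ω₃e^{iθ₃}=r₄ω₄e^{iθ₄}.
Eliminating the other unknown: ω₄ = r₂ω₂ sin(θ₂−θ₃) / [r₄ sin(θ₄−θ₃)].
Numerator sine = +0.67172; denominator sine = +0.82015.
Result = 0.0169·4.31·(+0.67172) / (0.0527·(+0.82015)) = +1.132 rad/s; magnitude 1.132 rad/s.

1.13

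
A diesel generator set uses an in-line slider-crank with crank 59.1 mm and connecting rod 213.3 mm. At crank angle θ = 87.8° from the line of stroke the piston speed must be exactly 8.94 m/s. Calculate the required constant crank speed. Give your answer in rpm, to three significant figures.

For an in-line slider-crank, |v_piston| = rω|sinθ|·[1 + r cosθ/√(L² − r² sin²θ)].
With r = 0.0591 m, L = 0.2133 m, θ = 87.8°: the bracketed kinematic factor |dx/dθ| = 0.05971 m.
ω = v/|dx/dθ| = 8.94/0.05971 = 149.72 rad/s.
N = 60ω/(2π) = 1429.8 rpm.

1430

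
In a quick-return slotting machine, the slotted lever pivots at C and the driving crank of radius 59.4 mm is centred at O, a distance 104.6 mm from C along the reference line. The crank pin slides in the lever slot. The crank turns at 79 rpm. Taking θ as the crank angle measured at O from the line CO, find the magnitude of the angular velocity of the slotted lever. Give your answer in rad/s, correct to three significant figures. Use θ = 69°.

ω = 8.273 rad/s (from 79 rpm).
Crank pin A relative to C: A = (d + r cosθ, r sinθ); lever angle φ = atan2(r sinθ, d + r cosθ).
Differentiating tanφ: φ̇ = rω(d cosθ + r)/(d² + r² + 2dr cosθ).
d² + r² + 2dr cosθ = |CA|² = 0.0189228 m²;  d cosθ + r = +0.096885 m.
|ω_lever| = |0.0594·8.273·+0.096885| / 0.0189228 = 2.516 rad/s.

2.52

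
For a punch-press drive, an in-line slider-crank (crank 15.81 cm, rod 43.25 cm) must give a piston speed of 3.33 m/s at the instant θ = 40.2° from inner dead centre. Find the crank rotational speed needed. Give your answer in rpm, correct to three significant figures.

242

For an in-line slider-crank, |v_piston| = rω|sinθ|·[1 + r cosθ/√(L² − r² sin²θ)].
With r = 0.1581 m, L = 0.4325 m, θ = 40.2°: the bracketed kinematic factor |dx/dθ| = 0.13137 m.
ω = v/|dx/dθ| = 3.33/0.13137 = 25.349 rad/s.
N = 60ω/(2π) = 242.06 rpm.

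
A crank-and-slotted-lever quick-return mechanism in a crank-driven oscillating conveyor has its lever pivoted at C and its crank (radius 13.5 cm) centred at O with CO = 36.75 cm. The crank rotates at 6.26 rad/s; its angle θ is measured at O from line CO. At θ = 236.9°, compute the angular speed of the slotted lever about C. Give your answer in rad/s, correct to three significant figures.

0.560

ω = 6.26 rad/s
Crank pin A relative to C: A = (d + r cosθ, r sinθ); lever angle φ = atan2(r sinθ, d + r cosθ).
Differentiating tanφ: φ̇ = rω(d cosθ + r)/(d² + r² + 2dr cosθ).
d² + r² + 2dr cosθ = |CA|² = 0.0990943 m²;  d cosθ + r = -0.065692 m.
|ω_lever| = |0.135·6.26·-0.065692| / 0.0990943 = 0.56024 rad/s.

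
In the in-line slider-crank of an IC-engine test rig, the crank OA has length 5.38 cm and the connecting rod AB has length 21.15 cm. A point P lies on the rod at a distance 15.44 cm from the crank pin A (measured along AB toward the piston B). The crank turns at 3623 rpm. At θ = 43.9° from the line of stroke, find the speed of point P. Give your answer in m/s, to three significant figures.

16.6

ω = 379.4 rad/s.  Crank-pin speed |V_A| = rω = 20.412 m/s, perpendicular to OA.
Rod angle: sinφ = −(r/L) sinθ ⇒ φ = -10.159°; ω_rod = −rω cosθ/√(L²−r²sin²θ) = -70.647 rad/s.
V_P = V_A + ω_rod × AP, with AP = 0.1544 m along the rod.
Components: V_Px = −rω sinθ − a·ω_rod·sinφ = -16.077 m/s;  V_Py = rω cosθ + a·ω_rod·cosφ = +3.9707 m/s.
|V_P| = √(V_Px² + V_Py²) = 16.561 m/s.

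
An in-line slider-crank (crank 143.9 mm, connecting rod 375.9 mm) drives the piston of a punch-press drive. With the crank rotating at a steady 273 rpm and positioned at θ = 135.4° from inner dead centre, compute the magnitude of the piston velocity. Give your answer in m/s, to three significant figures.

2.07

ω = 2π·273/60 = 28.59 rad/s
For an in-line slider-crank, x = r cosθ + √(L² − r² sin²θ), so v = −rω sinθ·[1 + r cosθ/√(L² − r² sin²θ)].
With r = 0.1439 m, L = 0.3759 m, θ = 135.4°: √(L² − r² sin²θ) = 0.36207 m.
v = −0.1439·28.59·0.70215·[1 + 0.1439·-0.71203/0.36207] = -2.0711 m/s.
|v| = 2.0711 m/s.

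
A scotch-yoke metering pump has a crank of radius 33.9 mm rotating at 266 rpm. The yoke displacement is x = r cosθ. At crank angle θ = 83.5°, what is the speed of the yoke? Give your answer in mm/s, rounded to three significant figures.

938

ω = 27.86 rad/s (from 266 rpm).
x = r cosθ ⇒ ẋ = −rω sinθ.
|v| = rω|sinθ| = 0.0339·27.86·|sin 83.5°| = 0.93823 m/s = 938.23 mm/s.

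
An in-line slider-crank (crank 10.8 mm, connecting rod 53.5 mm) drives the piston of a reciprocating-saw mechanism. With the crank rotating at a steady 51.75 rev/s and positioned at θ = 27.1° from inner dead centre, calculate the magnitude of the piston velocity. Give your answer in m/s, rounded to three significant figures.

ω = 2π·51.7 = 325.2 rad/s
For an in-line slider-crank, x = r cosθ + √(L² − r² sin²θ), so v = −rω sinθ·[1 + r cosθ/√(L² − r² sin²θ)].
With r = 0.0108 m, L = 0.0535 m, θ = 27.1°: √(L² − r² sin²θ) = 0.053273 m.
v = −0.0108·325.2·0.45554·[1 + 0.0108·0.89021/0.053273] = -1.8884 m/s.
|v| = 1.8884 m/s.

1.89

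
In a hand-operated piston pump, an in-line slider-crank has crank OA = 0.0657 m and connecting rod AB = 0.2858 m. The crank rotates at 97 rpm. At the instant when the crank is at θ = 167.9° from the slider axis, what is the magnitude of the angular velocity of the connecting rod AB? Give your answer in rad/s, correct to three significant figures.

2.29

ω = 10.16 rad/s (converted from 97 rpm).
The rod makes angle φ with the slider axis where L sinφ = r sinθ; differentiating, L cosφ·φ̇ = r ω cosθ.
L cosφ = √(L² − r² sin²θ) = 0.28547 m.
|ω_rod| = r ω |cosθ| / √(L² − r² sin²θ) = 0.0657·10.16·0.97778/0.28547 = 2.2859 rad/s.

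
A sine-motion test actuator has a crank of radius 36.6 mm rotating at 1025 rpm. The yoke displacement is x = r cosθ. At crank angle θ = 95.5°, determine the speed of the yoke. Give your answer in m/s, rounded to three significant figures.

3.91

ω = 107.3 rad/s (from 1025 rpm).
x = r cosθ ⇒ ẋ = −rω sinθ.
|v| = rω|sinθ| = 0.0366·107.3·|sin 95.5°| = 3.9105 m/s.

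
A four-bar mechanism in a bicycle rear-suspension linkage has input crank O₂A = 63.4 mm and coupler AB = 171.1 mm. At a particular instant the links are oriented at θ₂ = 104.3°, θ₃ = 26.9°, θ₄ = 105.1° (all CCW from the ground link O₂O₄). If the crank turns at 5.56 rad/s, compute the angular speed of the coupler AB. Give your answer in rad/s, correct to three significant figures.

0.0294

ω₂ = 5.56 rad/s
Differentiating the loop-closure r₂e^{iθ₂}+r₃e^{iθ₃}=r₁+r₄e^{iθ₄} gives r₂ω₂e^{iθ₂}+r₃ω₃e^{iθ₃}=r₄ω₄e^{iθ₄}.
Eliminating the other unknown: ω₃ = r₂ω₂ sin(θ₄−θ₂) / [r₃ sin(θ₃−θ₄)].
Numerator sine = +0.01396; denominator sine = -0.97887.
Result = 0.0634·5.56·(+0.01396) / (0.1711·(-0.97887)) = -0.029386 rad/s; magnitude 0.029386 rad/s.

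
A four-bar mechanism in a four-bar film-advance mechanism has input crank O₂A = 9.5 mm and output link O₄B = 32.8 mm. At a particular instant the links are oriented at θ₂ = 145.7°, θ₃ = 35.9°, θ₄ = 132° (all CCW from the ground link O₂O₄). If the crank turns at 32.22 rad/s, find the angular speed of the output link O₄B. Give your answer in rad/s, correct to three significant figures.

8.83

ω₂ = 32.22 rad/s
Differentiating the loop-closure r₂e^{iθ₂}+r₃e^{iθ₃}=r₁+r₄e^{iθ₄} gives r₂ω₂e^{iθ₂}+r₃ω₃e^{iθ₃}=r₄ω₄e^{iθ₄}.
Eliminating the other unknown: ω₄ = r₂ω₂ sin(θ₂−θ₃) / [r₄ sin(θ₄−θ₃)].
Numerator sine = +0.94088; denominator sine = +0.99434.
Result = 0.0095·32.22·(+0.94088) / (0.0328·(+0.99434)) = +8.8303 rad/s; magnitude 8.8303 rad/s.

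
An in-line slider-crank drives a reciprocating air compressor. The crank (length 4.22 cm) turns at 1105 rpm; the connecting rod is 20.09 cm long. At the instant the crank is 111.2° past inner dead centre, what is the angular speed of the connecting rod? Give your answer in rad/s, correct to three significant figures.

ω = 115.7 rad/s (converted from 1105 rpm).
The rod makes angle φ with the slider axis where L sinφ = r sinθ; differentiating, L cosφ·φ̇ = r ω cosθ.
L cosφ = √(L² − r² sin²θ) = 0.19701 m.
|ω_rod| = r ω |cosθ| / √(L² − r² sin²θ) = 0.0422·115.7·0.36162/0.19701 = 8.9634 rad/s.

8.96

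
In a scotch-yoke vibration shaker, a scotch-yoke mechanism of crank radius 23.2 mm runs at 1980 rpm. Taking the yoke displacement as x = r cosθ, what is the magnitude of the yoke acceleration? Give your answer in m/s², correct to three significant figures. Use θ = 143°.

797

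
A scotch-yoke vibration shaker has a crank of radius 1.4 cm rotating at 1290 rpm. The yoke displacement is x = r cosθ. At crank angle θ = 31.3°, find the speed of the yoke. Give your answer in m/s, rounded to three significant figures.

ω = 135.1 rad/s (from 1290 rpm).
x = r cosθ ⇒ ẋ = −rω sinθ.
|v| = rω|sinθ| = 0.014·135.1·|sin 31.3°| = 0.98253 m/s.

0.983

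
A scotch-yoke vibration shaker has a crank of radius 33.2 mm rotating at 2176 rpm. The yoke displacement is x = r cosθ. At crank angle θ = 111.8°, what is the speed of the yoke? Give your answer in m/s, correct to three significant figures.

ω = 227.9 rad/s (from 2176 rpm).
x = r cosθ ⇒ ẋ = −rω sinθ.
|v| = rω|sinθ| = 0.0332·227.9·|sin 111.8°| = 7.0243 m/s.

7.02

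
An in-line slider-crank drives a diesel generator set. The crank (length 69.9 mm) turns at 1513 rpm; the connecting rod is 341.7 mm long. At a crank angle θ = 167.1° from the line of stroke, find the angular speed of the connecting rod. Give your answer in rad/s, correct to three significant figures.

31.6

ω = 158.4 rad/s (converted from 1513 rpm).
The rod makes angle φ with the slider axis where L sinφ = r sinθ; differentiating, L cosφ·φ̇ = r ω cosθ.
L cosφ = √(L² − r² sin²θ) = 0.34134 m.
|ω_rod| = r ω |cosθ| / √(L² − r² sin²θ) = 0.0699·158.4·0.97476/0.34134 = 31.627 rad/s.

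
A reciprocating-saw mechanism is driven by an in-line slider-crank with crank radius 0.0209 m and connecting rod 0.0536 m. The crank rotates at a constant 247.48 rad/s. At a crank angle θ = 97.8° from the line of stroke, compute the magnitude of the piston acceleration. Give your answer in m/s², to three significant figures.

ω = 247.5 rad/s
x(θ) = r cosθ + √(L² − r² sin²θ); with ω constant, a = ω²·d²x/dθ².
d²x/dθ² = −r cosθ − r²(cos2θ)/√u − r⁴ sin²2θ/(4u^{3/2}),  u = L² − r² sin²θ = 0.0024442 m².
Substituting r = 0.0209 m, L = 0.0536 m, θ = 97.8°: d²x/dθ² = +0.011318 m.
a = ω²·d²x/dθ² = (247.5)²·(+0.011318) = +693.17 m/s²;  |a| = 693.17 m/s².

693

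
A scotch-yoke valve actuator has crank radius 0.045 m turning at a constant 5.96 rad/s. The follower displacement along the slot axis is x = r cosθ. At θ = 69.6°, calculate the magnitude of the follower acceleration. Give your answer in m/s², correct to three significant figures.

ω = 5.96 rad/s
x = r cosθ ⇒ ẍ = −rω² cosθ (ω constant).
|a| = rω²|cosθ| = 0.045·(5.96)²·|cos 69.6°| = 0.55718 m/s².

0.557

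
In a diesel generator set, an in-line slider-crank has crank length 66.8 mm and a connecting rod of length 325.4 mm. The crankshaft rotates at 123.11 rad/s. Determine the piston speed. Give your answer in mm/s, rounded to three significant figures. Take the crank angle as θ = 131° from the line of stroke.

ω = 123.1 rad/s
For an in-line slider-crank, x = r cosθ + √(L² − r² sin²θ), so v = −rω sinθ·[1 + r cosθ/√(L² − r² sin²θ)].
With r = 0.0668 m, L = 0.3254 m, θ = 131°: √(L² − r² sin²θ) = 0.32147 m.
v = −0.0668·123.1·0.75471·[1 + 0.0668·-0.65606/0.32147] = -5.3604 m/s.
|v| = 5.3604 m/s = 5360.4 mm/s.

5360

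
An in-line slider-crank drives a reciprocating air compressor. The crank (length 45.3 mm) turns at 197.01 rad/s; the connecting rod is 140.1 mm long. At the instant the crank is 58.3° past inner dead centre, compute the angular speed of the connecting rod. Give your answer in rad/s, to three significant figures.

34.8

ω = 197 rad/s
The rod makes angle φ with the slider axis where L sinφ = r sinθ; differentiating, L cosφ·φ̇ = r ω cosθ.
L cosφ = √(L² − r² sin²θ) = 0.13469 m.
|ω_rod| = r ω |cosθ| / √(L² − r² sin²θ) = 0.0453·197·0.52547/0.13469 = 34.817 rad/s.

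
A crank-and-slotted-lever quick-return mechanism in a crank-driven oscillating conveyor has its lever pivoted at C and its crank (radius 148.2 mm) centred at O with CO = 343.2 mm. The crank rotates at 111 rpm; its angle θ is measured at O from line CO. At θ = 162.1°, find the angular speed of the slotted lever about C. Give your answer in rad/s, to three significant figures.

7.16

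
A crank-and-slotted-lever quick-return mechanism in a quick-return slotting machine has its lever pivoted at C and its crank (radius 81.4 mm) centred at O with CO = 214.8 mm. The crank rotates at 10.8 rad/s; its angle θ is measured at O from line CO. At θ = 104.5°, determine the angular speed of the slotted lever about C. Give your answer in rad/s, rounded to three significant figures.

ω = 10.8 rad/s
Crank pin A relative to C: A = (d + r cosθ, r sinθ); lever angle φ = atan2(r sinθ, d + r cosθ).
Differentiating tanφ: φ̇ = rω(d cosθ + r)/(d² + r² + 2dr cosθ).
d² + r² + 2dr cosθ = |CA|² = 0.0440094 m²;  d cosθ + r = +0.027618 m.
|ω_lever| = |0.0814·10.8·+0.027618| / 0.0440094 = 0.5517 rad/s.

0.552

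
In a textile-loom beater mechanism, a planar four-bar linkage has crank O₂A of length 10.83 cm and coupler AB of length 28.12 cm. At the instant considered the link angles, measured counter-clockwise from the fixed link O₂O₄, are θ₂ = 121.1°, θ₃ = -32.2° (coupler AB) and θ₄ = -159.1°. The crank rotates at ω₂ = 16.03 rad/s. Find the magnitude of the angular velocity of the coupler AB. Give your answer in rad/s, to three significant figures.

7.60

ω₂ = 16.03 rad/s
Differentiating the loop-closure r₂e^{iθ₂}+r₃e^{iθ₃}=r₁+r₄e^{iθ₄} gives r₂ω₂e^{iθ₂}+r₃ω₃e^{iθ₃}=r₄ω₄e^{iθ₄}.
Eliminating the other unknown: ω₃ = r₂ω₂ sin(θ₄−θ₂) / [r₃ sin(θ₃−θ₄)].
Numerator sine = +0.98420; denominator sine = +0.79968.
Result = 0.1083·16.03·(+0.98420) / (0.2812·(+0.79968)) = +7.5982 rad/s; magnitude 7.5982 rad/s.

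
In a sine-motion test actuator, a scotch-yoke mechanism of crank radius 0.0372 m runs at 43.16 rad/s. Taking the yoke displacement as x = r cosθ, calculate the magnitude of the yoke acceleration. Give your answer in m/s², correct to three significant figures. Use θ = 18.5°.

65.7

ω = 43.16 rad/s
x = r cosθ ⇒ ẍ = −rω² cosθ (ω constant).
|a| = rω²|cosθ| = 0.0372·(43.16)²·|cos 18.5°| = 65.715 m/s².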